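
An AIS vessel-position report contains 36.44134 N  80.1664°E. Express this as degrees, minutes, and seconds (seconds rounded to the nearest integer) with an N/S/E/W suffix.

36°26′29″ N, 80°09′59″ E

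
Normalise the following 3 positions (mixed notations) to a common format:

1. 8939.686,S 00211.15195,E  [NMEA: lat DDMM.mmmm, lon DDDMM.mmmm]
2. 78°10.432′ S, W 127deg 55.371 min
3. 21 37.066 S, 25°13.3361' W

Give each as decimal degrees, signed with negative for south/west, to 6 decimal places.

1. -89.661433, 2.185866
2. -78.173867, -127.922850
3. -21.617767, -25.222268

Point 1:
  Lat: split at 2 digits → 89° and 39.686′; 89 + 39.686/60 = 89.6614333
  S ⇒ negate
  Longitude: split at 3 digits → 002° and 11.15195′; 2 + 11.15195/60 = 2.1858658
  E → positive
Point 2:
  Latitude: 10.432′ = 0.173867°; total 78.1738667
  S → negative
  Lon: 127 + 55.371/60 = 127.9228500
  hemisphere W, so the sign is −
Point 3:
  Lat: 21 + 37.066/60 = 21.6177667
  S → negative
  Longitude: 13.3361′ = 0.222268°; total 25.2222683
  W ⇒ negate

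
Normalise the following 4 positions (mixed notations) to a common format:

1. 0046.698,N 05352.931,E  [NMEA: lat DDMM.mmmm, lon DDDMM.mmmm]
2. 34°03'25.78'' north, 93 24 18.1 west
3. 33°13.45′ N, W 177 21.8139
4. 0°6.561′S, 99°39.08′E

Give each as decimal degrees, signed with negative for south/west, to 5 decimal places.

Point 1:
  Latitude: degrees = first 2 digits = 0, minutes = 46.698; 0 + 46.698/60 = 0.778300
  N ⇒ keep positive
  Lon: degrees = first 3 digits = 53, minutes = 52.931; 53 + 52.931/60 = 53.882183
  E ⇒ keep positive
Point 2:
  Lat: 3′ + 25.78″ = 3.42967′; 34 + 3.42967/60 = 34.057161
  N ⇒ keep positive
  Lon: 93° + 24/60 + 18.1/3600 = 93 + 0.400000 + 0.005028 = 93.405028
  W ⇒ negate
Point 3:
  φ: 13.45′ = 0.224167°; total 33.224167
  N → positive
  λ: 21.8139′ = 0.363565°; total 177.363565
  W → negative
Point 4:
  φ: 6.561′ = 0.109350°; total 0.109350
  hemisphere S, so the sign is −
  Longitude: 99 + 39.08/60 = 99.651333
  E → positive

1. 0.77830, 53.88218
2. 34.05716, -93.40503
3. 33.22417, -177.36357
4. -0.10935, 99.65133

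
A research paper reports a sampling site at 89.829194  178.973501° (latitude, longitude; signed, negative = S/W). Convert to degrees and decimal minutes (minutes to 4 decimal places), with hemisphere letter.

Lat: minutes = (89.829194 − 89) × 60 = 49.751640
Lon: minutes = (178.973501 − 178) × 60 = 58.410060

89° 49.7516′ N, 178° 58.4101′ E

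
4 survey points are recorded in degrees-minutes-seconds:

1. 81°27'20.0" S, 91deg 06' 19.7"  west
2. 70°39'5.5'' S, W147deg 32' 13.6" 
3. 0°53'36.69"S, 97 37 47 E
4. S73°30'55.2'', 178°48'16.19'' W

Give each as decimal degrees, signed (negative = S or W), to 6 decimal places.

Point 1:
  Latitude: 27′ + 20″ = 27.33333′; 81 + 27.33333/60 = 81.4555556
  S → negative
  Lon: 91 + 6/60 + 19.7/3600 = 91.1054722
  W ⇒ negate
Point 2:
  φ: 39′ + 5.5″ = 39.09167′; 70 + 39.09167/60 = 70.6515278
  S → negative
  Lon: 147 + 32/60 + 13.6/3600 = 147.5371111
  W ⇒ negate
Point 3:
  φ: 53′ + 36.69″ = 53.61150′; 0 + 53.61150/60 = 0.8935250
  S → negative
  Lon: 97 + 37/60 + 47/3600 = 97.6297222
  E ⇒ keep positive
Point 4:
  φ: 30′ + 55.2″ = 30.92000′; 73 + 30.92000/60 = 73.5153333
  hemisphere S, so the sign is −
  Longitude: 178 + 48/60 + 16.19/3600 = 178.8044972
  hemisphere W, so the sign is −

1. -81.455556, -91.105472
2. -70.651528, -147.537111
3. -0.893525, 97.629722
4. -73.515333, -178.804497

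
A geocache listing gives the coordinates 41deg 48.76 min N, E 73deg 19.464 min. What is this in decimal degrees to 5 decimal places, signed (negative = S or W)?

Lat: 41 + 48.76/60 = 41.812667
N → positive
Longitude: 19.464′ = 0.324400°; total 73.324400
E ⇒ keep positive

41.81267, 73.32440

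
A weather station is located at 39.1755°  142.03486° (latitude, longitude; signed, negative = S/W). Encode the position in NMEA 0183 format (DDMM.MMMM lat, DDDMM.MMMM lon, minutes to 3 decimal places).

Lat: fractional part 0.175500 → 10.53000 minutes
Lon: fractional part 0.034860 → 2.09160 minutes

3910.530,N / 14202.092,E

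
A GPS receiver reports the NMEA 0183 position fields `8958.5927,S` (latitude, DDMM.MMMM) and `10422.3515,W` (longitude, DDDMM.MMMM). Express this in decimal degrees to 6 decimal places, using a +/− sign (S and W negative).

-89.976545, -104.372525

Latitude: degrees = first 2 digits = 89, minutes = 58.5927; 89 + 58.5927/60 = 89.9765450
S ⇒ negate
Longitude: degrees = first 3 digits = 104, minutes = 22.3515; 104 + 22.3515/60 = 104.3725250
hemisphere W, so the sign is −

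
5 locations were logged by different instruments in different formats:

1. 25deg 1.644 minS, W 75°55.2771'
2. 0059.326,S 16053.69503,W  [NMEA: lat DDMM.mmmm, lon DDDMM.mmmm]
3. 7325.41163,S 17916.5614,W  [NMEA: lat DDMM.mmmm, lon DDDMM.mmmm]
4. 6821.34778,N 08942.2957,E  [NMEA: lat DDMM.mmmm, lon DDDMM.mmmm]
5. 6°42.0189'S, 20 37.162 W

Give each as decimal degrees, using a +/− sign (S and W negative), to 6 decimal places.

Point 1:
  Latitude: 1.644′ = 0.027400°; total 25.0274000
  S ⇒ negate
  Longitude: 55.2771′ = 0.921285°; total 75.9212850
  W ⇒ negate
Point 2:
  Lat: degrees = first 2 digits = 0, minutes = 59.326; 0 + 59.326/60 = 0.9887667
  hemisphere S, so the sign is −
  Longitude: split at 3 digits → 160° and 53.69503′; 160 + 53.69503/60 = 160.8949172
  W ⇒ negate
Point 3:
  φ: degrees = first 2 digits = 73, minutes = 25.41163; 73 + 25.41163/60 = 73.4235272
  hemisphere S, so the sign is −
  Longitude: split at 3 digits → 179° and 16.5614′; 179 + 16.5614/60 = 179.2760233
  W ⇒ negate
Point 4:
  φ: split at 2 digits → 68° and 21.34778′; 68 + 21.34778/60 = 68.3557963
  N → positive
  λ: degrees = first 3 digits = 89, minutes = 42.2957; 89 + 42.2957/60 = 89.7049283
  E → positive
Point 5:
  Lat: 42.0189′ = 0.700315°; total 6.7003150
  hemisphere S, so the sign is −
  λ: 37.162′ = 0.619367°; total 20.6193667
  hemisphere W, so the sign is −

1. -25.027400, -75.921285
2. -0.988767, -160.894917
3. -73.423527, -179.276023
4. 68.355796, 89.704928
5. -6.700315, -20.619367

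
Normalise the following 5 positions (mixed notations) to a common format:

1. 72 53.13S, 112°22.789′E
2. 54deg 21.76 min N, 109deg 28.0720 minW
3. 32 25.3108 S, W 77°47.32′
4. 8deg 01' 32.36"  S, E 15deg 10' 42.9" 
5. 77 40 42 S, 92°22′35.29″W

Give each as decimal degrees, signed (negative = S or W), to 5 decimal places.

Point 1:
  Lat: 72 + 53.13/60 = 72.885500
  S ⇒ negate
  λ: 112 + 22.789/60 = 112.379817
  E ⇒ keep positive
Point 2:
  Lat: 21.76′ = 0.362667°; total 54.362667
  N ⇒ keep positive
  λ: 28.072′ = 0.467867°; total 109.467867
  W → negative
Point 3:
  Lat: 25.3108′ = 0.421847°; total 32.421847
  S → negative
  Lon: 77 + 47.32/60 = 77.788667
  W → negative
Point 4:
  Latitude: 8° + 1/60 + 32.36/3600 = 8 + 0.016667 + 0.008989 = 8.025656
  S → negative
  λ: 10′ + 42.9″ = 10.71500′; 15 + 10.71500/60 = 15.178583
  E ⇒ keep positive
Point 5:
  Latitude: 77 + 40/60 + 42/3600 = 77.678333
  S → negative
  λ: 92° + 22/60 + 35.29/3600 = 92 + 0.366667 + 0.009803 = 92.376469
  hemisphere W, so the sign is −

1. -72.88550, 112.37982
2. 54.36267, -109.46787
3. -32.42185, -77.78867
4. -8.02566, 15.17858
5. -77.67833, -92.37647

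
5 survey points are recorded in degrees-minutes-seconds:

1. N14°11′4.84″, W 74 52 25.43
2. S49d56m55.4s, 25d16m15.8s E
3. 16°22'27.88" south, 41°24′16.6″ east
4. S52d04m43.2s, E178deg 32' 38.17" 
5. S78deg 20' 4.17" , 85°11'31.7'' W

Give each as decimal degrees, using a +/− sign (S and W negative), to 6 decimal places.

1. 14.184678, -74.873731
2. -49.948722, 25.271056
3. -16.374411, 41.404611
4. -52.078667, 178.543936
5. -78.334492, -85.192139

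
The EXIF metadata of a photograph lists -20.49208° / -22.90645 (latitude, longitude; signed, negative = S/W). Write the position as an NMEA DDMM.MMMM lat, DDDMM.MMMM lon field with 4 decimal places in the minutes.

2029.5248,S / 02254.3870,W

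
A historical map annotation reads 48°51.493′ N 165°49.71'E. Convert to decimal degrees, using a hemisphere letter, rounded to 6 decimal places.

48.858217° N, 165.828500° E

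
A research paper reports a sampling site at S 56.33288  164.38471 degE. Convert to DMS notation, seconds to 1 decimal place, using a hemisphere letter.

φ: 0.332880° → 19.97280′; 0.97280 × 60 = 58.368″
Longitude: 0.384710° → 23.08260′; 0.08260 × 60 = 4.956″

56°19′58.4″ S, 164°23′5.0″ E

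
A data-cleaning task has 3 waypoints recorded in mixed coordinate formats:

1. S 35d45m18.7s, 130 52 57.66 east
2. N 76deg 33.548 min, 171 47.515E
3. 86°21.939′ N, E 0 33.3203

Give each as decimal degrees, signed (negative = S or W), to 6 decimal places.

1. -35.755194, 130.882683
2. 76.559133, 171.791917
3. 86.365650, 0.555338

Point 1:
  Lat: 35 + 45/60 + 18.7/3600 = 35.7551944
  S ⇒ negate
  Longitude: 52′ + 57.66″ = 52.96100′; 130 + 52.96100/60 = 130.8826833
  E → positive
Point 2:
  φ: 33.548′ = 0.559133°; total 76.5591333
  N ⇒ keep positive
  Longitude: 171 + 47.515/60 = 171.7919167
  E → positive
Point 3:
  φ: 21.939′ = 0.365650°; total 86.3656500
  N ⇒ keep positive
  Longitude: 0 + 33.3203/60 = 0.5553383
  E → positive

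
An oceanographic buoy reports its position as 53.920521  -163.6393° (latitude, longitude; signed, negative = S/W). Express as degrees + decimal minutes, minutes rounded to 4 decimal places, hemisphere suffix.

Latitude: fractional part 0.920521 → 55.231260 minutes
Longitude is negative → W; |value| = 163.639300
Lon: minutes = (163.639300 − 163) × 60 = 38.358000

53° 55.2313′ N, 163° 38.3580′ W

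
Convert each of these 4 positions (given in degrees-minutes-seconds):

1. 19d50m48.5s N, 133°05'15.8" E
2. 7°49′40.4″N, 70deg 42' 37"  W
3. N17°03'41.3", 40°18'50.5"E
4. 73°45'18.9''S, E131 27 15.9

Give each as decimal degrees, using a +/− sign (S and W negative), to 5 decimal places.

1. 19.84681, 133.08772
2. 7.82789, -70.71028
3. 17.06147, 40.31403
4. -73.75525, 131.45442

Point 1:
  Latitude: 19 + 50/60 + 48.5/3600 = 19.846806
  N ⇒ keep positive
  Lon: 5′ + 15.8″ = 5.26333′; 133 + 5.26333/60 = 133.087722
  E → positive
Point 2:
  Latitude: 7° + 49/60 + 40.4/3600 = 7 + 0.816667 + 0.011222 = 7.827889
  N → positive
  λ: 70° + 42/60 + 37/3600 = 70 + 0.700000 + 0.010278 = 70.710278
  W → negative
Point 3:
  Lat: 17° + 3/60 + 41.3/3600 = 17 + 0.050000 + 0.011472 = 17.061472
  N → positive
  Longitude: 40 + 18/60 + 50.5/3600 = 40.314028
  E → positive
Point 4:
  Latitude: 73° + 45/60 + 18.9/3600 = 73 + 0.750000 + 0.005250 = 73.755250
  hemisphere S, so the sign is −
  λ: 131° + 27/60 + 15.9/3600 = 131 + 0.450000 + 0.004417 = 131.454417
  E ⇒ keep positive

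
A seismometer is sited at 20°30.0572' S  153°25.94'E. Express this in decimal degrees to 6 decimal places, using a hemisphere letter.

20.500953° S, 153.432333° E

φ: 30.0572′ = 0.500953°; total 20.5009533
Longitude: 25.94′ = 0.432333°; total 153.4323333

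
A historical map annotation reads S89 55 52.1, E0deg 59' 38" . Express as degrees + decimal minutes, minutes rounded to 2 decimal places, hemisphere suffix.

φ: 55 + 52.1/60 = 55.8683′
λ: 59 + 38/60 = 59.6333′

89° 55.87′ S, 0° 59.63′ E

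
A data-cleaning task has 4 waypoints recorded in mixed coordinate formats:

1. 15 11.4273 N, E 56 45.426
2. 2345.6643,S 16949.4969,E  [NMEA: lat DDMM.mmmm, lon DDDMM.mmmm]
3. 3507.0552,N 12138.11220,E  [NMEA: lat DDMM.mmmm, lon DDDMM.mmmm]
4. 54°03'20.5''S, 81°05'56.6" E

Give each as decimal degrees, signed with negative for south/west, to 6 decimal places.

Point 1:
  Lat: 11.4273′ = 0.190455°; total 15.1904550
  N ⇒ keep positive
  Lon: 45.426′ = 0.757100°; total 56.7571000
  E ⇒ keep positive
Point 2:
  Latitude: split at 2 digits → 23° and 45.6643′; 23 + 45.6643/60 = 23.7610717
  S → negative
  λ: degrees = first 3 digits = 169, minutes = 49.4969; 169 + 49.4969/60 = 169.8249483
  E ⇒ keep positive
Point 3:
  φ: split at 2 digits → 35° and 7.0552′; 35 + 7.0552/60 = 35.1175867
  N → positive
  Lon: degrees = first 3 digits = 121, minutes = 38.1122; 121 + 38.1122/60 = 121.6352033
  E ⇒ keep positive
Point 4:
  Latitude: 3′ + 20.5″ = 3.34167′; 54 + 3.34167/60 = 54.0556944
  hemisphere S, so the sign is −
  Longitude: 5′ + 56.6″ = 5.94333′; 81 + 5.94333/60 = 81.0990556
  E ⇒ keep positive

1. 15.190455, 56.757100
2. -23.761072, 169.824948
3. 35.117587, 121.635203
4. -54.055694, 81.099056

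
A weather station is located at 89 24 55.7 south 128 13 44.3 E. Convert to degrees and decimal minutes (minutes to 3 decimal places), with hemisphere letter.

89° 24.928′ S, 128° 13.738′ E

Latitude: 24 + 55.7/60 = 24.92833′
Longitude: 13 + 44.3/60 = 13.73833′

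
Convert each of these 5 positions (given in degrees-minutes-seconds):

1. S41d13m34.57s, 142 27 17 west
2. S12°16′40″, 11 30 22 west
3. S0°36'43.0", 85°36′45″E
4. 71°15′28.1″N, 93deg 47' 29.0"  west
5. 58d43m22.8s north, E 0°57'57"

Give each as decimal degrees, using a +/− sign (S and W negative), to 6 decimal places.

Point 1:
  φ: 13′ + 34.57″ = 13.57617′; 41 + 13.57617/60 = 41.2262694
  S ⇒ negate
  Longitude: 142° + 27/60 + 17/3600 = 142 + 0.450000 + 0.004722 = 142.4547222
  hemisphere W, so the sign is −
Point 2:
  Lat: 12 + 16/60 + 40/3600 = 12.2777778
  hemisphere S, so the sign is −
  Longitude: 11 + 30/60 + 22/3600 = 11.5061111
  W → negative
Point 3:
  Latitude: 0 + 36/60 + 43/3600 = 0.6119444
  S ⇒ negate
  Lon: 85 + 36/60 + 45/3600 = 85.6125000
  E ⇒ keep positive
Point 4:
  Latitude: 15′ + 28.1″ = 15.46833′; 71 + 15.46833/60 = 71.2578056
  N → positive
  λ: 47′ + 29″ = 47.48333′; 93 + 47.48333/60 = 93.7913889
  hemisphere W, so the sign is −
Point 5:
  Latitude: 58° + 43/60 + 22.8/3600 = 58 + 0.716667 + 0.006333 = 58.7230000
  N ⇒ keep positive
  Lon: 0° + 57/60 + 57/3600 = 0 + 0.950000 + 0.015833 = 0.9658333
  E ⇒ keep positive

1. -41.226269, -142.454722
2. -12.277778, -11.506111
3. -0.611944, 85.612500
4. 71.257806, -93.791389
5. 58.723000, 0.965833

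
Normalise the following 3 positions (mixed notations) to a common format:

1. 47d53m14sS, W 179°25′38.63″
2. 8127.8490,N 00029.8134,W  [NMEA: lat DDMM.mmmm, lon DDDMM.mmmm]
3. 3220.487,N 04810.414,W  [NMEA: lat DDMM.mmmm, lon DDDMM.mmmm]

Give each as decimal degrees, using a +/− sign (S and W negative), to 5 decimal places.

Point 1:
  Lat: 47 + 53/60 + 14/3600 = 47.887222
  hemisphere S, so the sign is −
  λ: 179 + 25/60 + 38.63/3600 = 179.427397
  W ⇒ negate
Point 2:
  φ: split at 2 digits → 81° and 27.849′; 81 + 27.849/60 = 81.464150
  N → positive
  λ: degrees = first 3 digits = 0, minutes = 29.8134; 0 + 29.8134/60 = 0.496890
  hemisphere W, so the sign is −
Point 3:
  φ: degrees = first 2 digits = 32, minutes = 20.487; 32 + 20.487/60 = 32.341450
  N ⇒ keep positive
  Lon: split at 3 digits → 048° and 10.414′; 48 + 10.414/60 = 48.173567
  W → negative

1. -47.88722, -179.42740
2. 81.46415, -0.49689
3. 32.34145, -48.17357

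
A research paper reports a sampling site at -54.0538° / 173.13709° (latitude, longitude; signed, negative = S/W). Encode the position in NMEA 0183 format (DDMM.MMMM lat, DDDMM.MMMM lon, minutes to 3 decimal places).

Latitude is negative → S; |value| = 54.053800
φ: minutes = (54.053800 − 54) × 60 = 3.22800
λ: fractional part 0.137090 → 8.22540 minutes

5403.228,S / 17308.225,E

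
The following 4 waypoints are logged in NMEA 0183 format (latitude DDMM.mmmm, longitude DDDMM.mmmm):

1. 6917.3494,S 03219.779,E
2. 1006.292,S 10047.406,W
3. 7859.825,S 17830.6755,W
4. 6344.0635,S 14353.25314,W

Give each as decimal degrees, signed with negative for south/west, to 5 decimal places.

Point 1:
  Lat: split at 2 digits → 69° and 17.3494′; 69 + 17.3494/60 = 69.289157
  hemisphere S, so the sign is −
  Lon: degrees = first 3 digits = 32, minutes = 19.779; 32 + 19.779/60 = 32.329650
  E ⇒ keep positive
Point 2:
  Lat: split at 2 digits → 10° and 6.292′; 10 + 6.292/60 = 10.104867
  hemisphere S, so the sign is −
  λ: split at 3 digits → 100° and 47.406′; 100 + 47.406/60 = 100.790100
  W ⇒ negate
Point 3:
  φ: split at 2 digits → 78° and 59.825′; 78 + 59.825/60 = 78.997083
  hemisphere S, so the sign is −
  λ: degrees = first 3 digits = 178, minutes = 30.6755; 178 + 30.6755/60 = 178.511258
  hemisphere W, so the sign is −
Point 4:
  Lat: split at 2 digits → 63° and 44.0635′; 63 + 44.0635/60 = 63.734392
  S → negative
  Lon: degrees = first 3 digits = 143, minutes = 53.25314; 143 + 53.25314/60 = 143.887552
  hemisphere W, so the sign is −

1. -69.28916, 32.32965
2. -10.10487, -100.79010
3. -78.99708, -178.51126
4. -63.73439, -143.88755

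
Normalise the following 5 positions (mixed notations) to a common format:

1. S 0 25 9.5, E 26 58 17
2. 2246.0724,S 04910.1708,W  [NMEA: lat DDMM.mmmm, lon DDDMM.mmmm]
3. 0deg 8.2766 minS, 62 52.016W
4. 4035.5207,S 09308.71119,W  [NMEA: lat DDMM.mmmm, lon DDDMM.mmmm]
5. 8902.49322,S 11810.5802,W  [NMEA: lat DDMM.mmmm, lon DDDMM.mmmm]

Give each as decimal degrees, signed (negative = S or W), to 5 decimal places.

1. -0.41931, 26.97139
2. -22.76787, -49.16951
3. -0.13794, -62.86693
4. -40.59201, -93.14519
5. -89.04155, -118.17634

Point 1:
  Latitude: 0 + 25/60 + 9.5/3600 = 0.419306
  S → negative
  λ: 26 + 58/60 + 17/3600 = 26.971389
  E ⇒ keep positive
Point 2:
  Lat: degrees = first 2 digits = 22, minutes = 46.0724; 22 + 46.0724/60 = 22.767873
  S ⇒ negate
  Lon: split at 3 digits → 049° and 10.1708′; 49 + 10.1708/60 = 49.169513
  hemisphere W, so the sign is −
Point 3:
  Latitude: 0 + 8.2766/60 = 0.137943
  S → negative
  Lon: 62 + 52.016/60 = 62.866933
  hemisphere W, so the sign is −
Point 4:
  Lat: degrees = first 2 digits = 40, minutes = 35.5207; 40 + 35.5207/60 = 40.592012
  S ⇒ negate
  Longitude: split at 3 digits → 093° and 8.71119′; 93 + 8.71119/60 = 93.145187
  hemisphere W, so the sign is −
Point 5:
  Latitude: degrees = first 2 digits = 89, minutes = 2.49322; 89 + 2.49322/60 = 89.041554
  S ⇒ negate
  Longitude: degrees = first 3 digits = 118, minutes = 10.5802; 118 + 10.5802/60 = 118.176337
  W ⇒ negate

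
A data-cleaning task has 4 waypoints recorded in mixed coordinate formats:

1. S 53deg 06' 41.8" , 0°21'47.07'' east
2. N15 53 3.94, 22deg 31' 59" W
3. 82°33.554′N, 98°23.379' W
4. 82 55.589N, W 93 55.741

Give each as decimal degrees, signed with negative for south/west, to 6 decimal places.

1. -53.111611, 0.363075
2. 15.884428, -22.533056
3. 82.559233, -98.389650
4. 82.926483, -93.929017

Point 1:
  φ: 53 + 6/60 + 41.8/3600 = 53.1116111
  S → negative
  Longitude: 0° + 21/60 + 47.07/3600 = 0 + 0.350000 + 0.013075 = 0.3630750
  E → positive
Point 2:
  φ: 15 + 53/60 + 3.94/3600 = 15.8844278
  N → positive
  λ: 22° + 31/60 + 59/3600 = 22 + 0.516667 + 0.016389 = 22.5330556
  hemisphere W, so the sign is −
Point 3:
  φ: 82 + 33.554/60 = 82.5592333
  N → positive
  Longitude: 98 + 23.379/60 = 98.3896500
  hemisphere W, so the sign is −
Point 4:
  Lat: 82 + 55.589/60 = 82.9264833
  N ⇒ keep positive
  Longitude: 93 + 55.741/60 = 93.9290167
  W ⇒ negate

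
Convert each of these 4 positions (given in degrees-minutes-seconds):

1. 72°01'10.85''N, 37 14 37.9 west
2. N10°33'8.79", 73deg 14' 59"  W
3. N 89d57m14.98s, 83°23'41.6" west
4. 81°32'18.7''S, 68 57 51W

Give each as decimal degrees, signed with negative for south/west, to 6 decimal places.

1. 72.019681, -37.243861
2. 10.552442, -73.249722
3. 89.954161, -83.394889
4. -81.538528, -68.964167

Point 1:
  φ: 1′ + 10.85″ = 1.18083′; 72 + 1.18083/60 = 72.0196806
  N ⇒ keep positive
  Longitude: 37 + 14/60 + 37.9/3600 = 37.2438611
  W ⇒ negate
Point 2:
  φ: 10° + 33/60 + 8.79/3600 = 10 + 0.550000 + 0.002442 = 10.5524417
  N → positive
  Longitude: 14′ + 59″ = 14.98333′; 73 + 14.98333/60 = 73.2497222
  W → negative
Point 3:
  Lat: 89 + 57/60 + 14.98/3600 = 89.9541611
  N → positive
  λ: 83 + 23/60 + 41.6/3600 = 83.3948889
  W ⇒ negate
Point 4:
  Lat: 81 + 32/60 + 18.7/3600 = 81.5385278
  S ⇒ negate
  Longitude: 68° + 57/60 + 51/3600 = 68 + 0.950000 + 0.014167 = 68.9641667
  W → negative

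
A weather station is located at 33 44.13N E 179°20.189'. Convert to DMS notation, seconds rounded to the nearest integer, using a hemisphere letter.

Latitude: 44.13000′ → 44′ and 0.13000 × 60 = 7.80″
Lon: 20.18900′ → 20′ and 0.18900 × 60 = 11.34″

33°44′8″ N, 179°20′11″ E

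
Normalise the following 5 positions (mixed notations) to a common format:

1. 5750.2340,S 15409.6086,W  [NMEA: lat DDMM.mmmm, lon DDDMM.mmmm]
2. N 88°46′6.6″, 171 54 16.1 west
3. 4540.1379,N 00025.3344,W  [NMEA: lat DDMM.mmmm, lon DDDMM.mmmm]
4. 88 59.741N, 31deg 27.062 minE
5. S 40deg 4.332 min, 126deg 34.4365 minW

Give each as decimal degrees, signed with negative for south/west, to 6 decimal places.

1. -57.837233, -154.160143
2. 88.768500, -171.904472
3. 45.668965, -0.422240
4. 88.995683, 31.451033
5. -40.072200, -126.573942

Point 1:
  φ: split at 2 digits → 57° and 50.234′; 57 + 50.234/60 = 57.8372333
  S ⇒ negate
  Lon: split at 3 digits → 154° and 9.6086′; 154 + 9.6086/60 = 154.1601433
  hemisphere W, so the sign is −
Point 2:
  Latitude: 88 + 46/60 + 6.6/3600 = 88.7685000
  N → positive
  Longitude: 171° + 54/60 + 16.1/3600 = 171 + 0.900000 + 0.004472 = 171.9044722
  W ⇒ negate
Point 3:
  Lat: degrees = first 2 digits = 45, minutes = 40.1379; 45 + 40.1379/60 = 45.6689650
  N ⇒ keep positive
  Lon: degrees = first 3 digits = 0, minutes = 25.3344; 0 + 25.3344/60 = 0.4222400
  W ⇒ negate
Point 4:
  Lat: 59.741′ = 0.995683°; total 88.9956833
  N ⇒ keep positive
  λ: 31 + 27.062/60 = 31.4510333
  E → positive
Point 5:
  φ: 4.332′ = 0.072200°; total 40.0722000
  S ⇒ negate
  λ: 34.4365′ = 0.573942°; total 126.5739417
  hemisphere W, so the sign is −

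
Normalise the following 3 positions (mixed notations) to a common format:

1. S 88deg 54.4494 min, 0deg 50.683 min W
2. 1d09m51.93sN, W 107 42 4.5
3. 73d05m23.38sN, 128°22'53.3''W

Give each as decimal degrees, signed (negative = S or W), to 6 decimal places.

1. -88.907490, -0.844717
2. 1.164425, -107.701250
3. 73.089828, -128.381472

Point 1:
  Lat: 54.4494′ = 0.907490°; total 88.9074900
  S → negative
  λ: 50.683′ = 0.844717°; total 0.8447167
  hemisphere W, so the sign is −
Point 2:
  Latitude: 1 + 9/60 + 51.93/3600 = 1.1644250
  N ⇒ keep positive
  Longitude: 107 + 42/60 + 4.5/3600 = 107.7012500
  W ⇒ negate
Point 3:
  φ: 73 + 5/60 + 23.38/3600 = 73.0898278
  N → positive
  Lon: 22′ + 53.3″ = 22.88833′; 128 + 22.88833/60 = 128.3814722
  hemisphere W, so the sign is −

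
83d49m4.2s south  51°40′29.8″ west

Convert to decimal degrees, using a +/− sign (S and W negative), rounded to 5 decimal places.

φ: 83 + 49/60 + 4.2/3600 = 83.817833
S ⇒ negate
Longitude: 51° + 40/60 + 29.8/3600 = 51 + 0.666667 + 0.008278 = 51.674944
W ⇒ negate

-83.81783, -51.67494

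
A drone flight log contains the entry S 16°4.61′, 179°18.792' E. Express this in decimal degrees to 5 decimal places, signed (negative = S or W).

-16.07683, 179.31320

Latitude: 4.61′ = 0.076833°; total 16.076833
hemisphere S, so the sign is −
λ: 179 + 18.792/60 = 179.313200
E ⇒ keep positive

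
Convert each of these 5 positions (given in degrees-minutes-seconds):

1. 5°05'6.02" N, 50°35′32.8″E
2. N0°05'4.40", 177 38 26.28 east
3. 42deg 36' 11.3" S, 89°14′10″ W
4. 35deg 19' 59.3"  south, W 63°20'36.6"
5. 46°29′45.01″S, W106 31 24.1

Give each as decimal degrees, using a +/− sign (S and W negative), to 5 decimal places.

Point 1:
  Latitude: 5 + 5/60 + 6.02/3600 = 5.085006
  N ⇒ keep positive
  λ: 50 + 35/60 + 32.8/3600 = 50.592444
  E → positive
Point 2:
  Latitude: 0° + 5/60 + 4.4/3600 = 0 + 0.083333 + 0.001222 = 0.084556
  N → positive
  λ: 177° + 38/60 + 26.28/3600 = 177 + 0.633333 + 0.007300 = 177.640633
  E → positive
Point 3:
  Latitude: 42 + 36/60 + 11.3/3600 = 42.603139
  hemisphere S, so the sign is −
  Lon: 89 + 14/60 + 10/3600 = 89.236111
  W ⇒ negate
Point 4:
  Lat: 19′ + 59.3″ = 19.98833′; 35 + 19.98833/60 = 35.333139
  S ⇒ negate
  Longitude: 63 + 20/60 + 36.6/3600 = 63.343500
  W → negative
Point 5:
  φ: 29′ + 45.01″ = 29.75017′; 46 + 29.75017/60 = 46.495836
  S ⇒ negate
  Lon: 106° + 31/60 + 24.1/3600 = 106 + 0.516667 + 0.006694 = 106.523361
  W ⇒ negate

1. 5.08501, 50.59244
2. 0.08456, 177.64063
3. -42.60314, -89.23611
4. -35.33314, -63.34350
5. -46.49584, -106.52336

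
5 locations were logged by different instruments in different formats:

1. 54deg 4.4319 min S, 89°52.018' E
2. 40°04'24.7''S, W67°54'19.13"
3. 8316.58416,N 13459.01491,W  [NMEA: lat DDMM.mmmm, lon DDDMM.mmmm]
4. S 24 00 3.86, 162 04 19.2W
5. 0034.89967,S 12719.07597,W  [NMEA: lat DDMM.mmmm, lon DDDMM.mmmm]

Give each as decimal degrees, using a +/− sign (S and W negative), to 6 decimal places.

1. -54.073865, 89.866967
2. -40.073528, -67.905314
3. 83.276403, -134.983582
4. -24.001072, -162.072000
5. -0.581661, -127.317933

Point 1:
  Lat: 4.4319′ = 0.073865°; total 54.0738650
  hemisphere S, so the sign is −
  Longitude: 52.018′ = 0.866967°; total 89.8669667
  E → positive
Point 2:
  φ: 40° + 4/60 + 24.7/3600 = 40 + 0.066667 + 0.006861 = 40.0735278
  hemisphere S, so the sign is −
  Lon: 67° + 54/60 + 19.13/3600 = 67 + 0.900000 + 0.005314 = 67.9053139
  W ⇒ negate
Point 3:
  Lat: degrees = first 2 digits = 83, minutes = 16.58416; 83 + 16.58416/60 = 83.2764027
  N → positive
  λ: degrees = first 3 digits = 134, minutes = 59.01491; 134 + 59.01491/60 = 134.9835818
  W → negative
Point 4:
  φ: 0′ + 3.86″ = 0.06433′; 24 + 0.06433/60 = 24.0010722
  S → negative
  λ: 162° + 4/60 + 19.2/3600 = 162 + 0.066667 + 0.005333 = 162.0720000
  W ⇒ negate
Point 5:
  φ: degrees = first 2 digits = 0, minutes = 34.89967; 0 + 34.89967/60 = 0.5816612
  hemisphere S, so the sign is −
  λ: degrees = first 3 digits = 127, minutes = 19.07597; 127 + 19.07597/60 = 127.3179328
  W → negative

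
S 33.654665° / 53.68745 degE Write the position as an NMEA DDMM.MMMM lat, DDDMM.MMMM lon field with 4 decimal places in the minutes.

3339.2799,S / 05341.2470,E

Latitude: 33° + 0.654665 × 60 = 33° 39.279900′
Lon: fractional part 0.687450 → 41.247000 minutes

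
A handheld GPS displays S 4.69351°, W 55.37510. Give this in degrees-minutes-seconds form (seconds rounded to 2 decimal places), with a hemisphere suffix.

4°41′36.64″ S, 55°22′30.36″ W

Lat: 0.693510 × 60 = 41.61060′ → 41′, remainder × 60 = 36.6360″
Lon: whole degrees 55; 22.50600′ → 22′ and 30.3600″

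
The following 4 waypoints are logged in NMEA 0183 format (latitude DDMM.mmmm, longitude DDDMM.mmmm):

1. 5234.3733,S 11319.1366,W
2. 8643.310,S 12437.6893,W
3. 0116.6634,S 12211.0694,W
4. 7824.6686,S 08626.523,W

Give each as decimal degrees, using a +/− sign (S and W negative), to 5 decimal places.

Point 1:
  Latitude: split at 2 digits → 52° and 34.3733′; 52 + 34.3733/60 = 52.572888
  hemisphere S, so the sign is −
  Longitude: split at 3 digits → 113° and 19.1366′; 113 + 19.1366/60 = 113.318943
  W → negative
Point 2:
  Latitude: degrees = first 2 digits = 86, minutes = 43.31; 86 + 43.31/60 = 86.721833
  hemisphere S, so the sign is −
  Longitude: split at 3 digits → 124° and 37.6893′; 124 + 37.6893/60 = 124.628155
  hemisphere W, so the sign is −
Point 3:
  Lat: split at 2 digits → 01° and 16.6634′; 1 + 16.6634/60 = 1.277723
  S → negative
  λ: split at 3 digits → 122° and 11.0694′; 122 + 11.0694/60 = 122.184490
  W → negative
Point 4:
  Latitude: split at 2 digits → 78° and 24.6686′; 78 + 24.6686/60 = 78.411143
  S → negative
  λ: split at 3 digits → 086° and 26.523′; 86 + 26.523/60 = 86.442050
  hemisphere W, so the sign is −

1. -52.57289, -113.31894
2. -86.72183, -124.62816
3. -1.27772, -122.18449
4. -78.41114, -86.44205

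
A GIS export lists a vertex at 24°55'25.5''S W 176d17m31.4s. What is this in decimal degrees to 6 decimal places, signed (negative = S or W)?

Lat: 24° + 55/60 + 25.5/3600 = 24 + 0.916667 + 0.007083 = 24.9237500
hemisphere S, so the sign is −
Lon: 17′ + 31.4″ = 17.52333′; 176 + 17.52333/60 = 176.2920556
hemisphere W, so the sign is −

-24.923750, -176.292056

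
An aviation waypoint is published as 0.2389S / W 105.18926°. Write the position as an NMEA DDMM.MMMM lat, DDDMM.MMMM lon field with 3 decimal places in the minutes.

0014.334,S / 10511.356,W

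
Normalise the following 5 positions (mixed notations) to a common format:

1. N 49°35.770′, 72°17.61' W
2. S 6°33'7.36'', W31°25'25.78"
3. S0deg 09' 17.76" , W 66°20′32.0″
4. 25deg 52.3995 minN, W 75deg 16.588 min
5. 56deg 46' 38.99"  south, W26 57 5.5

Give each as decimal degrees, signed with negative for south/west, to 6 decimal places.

1. 49.596167, -72.293500
2. -6.552044, -31.423828
3. -0.154933, -66.342222
4. 25.873325, -75.276467
5. -56.777497, -26.951528

Point 1:
  Lat: 49 + 35.77/60 = 49.5961667
  N ⇒ keep positive
  λ: 17.61′ = 0.293500°; total 72.2935000
  W → negative
Point 2:
  Latitude: 6° + 33/60 + 7.36/3600 = 6 + 0.550000 + 0.002044 = 6.5520444
  hemisphere S, so the sign is −
  Lon: 25′ + 25.78″ = 25.42967′; 31 + 25.42967/60 = 31.4238278
  hemisphere W, so the sign is −
Point 3:
  Latitude: 9′ + 17.76″ = 9.29600′; 0 + 9.29600/60 = 0.1549333
  hemisphere S, so the sign is −
  λ: 20′ + 32″ = 20.53333′; 66 + 20.53333/60 = 66.3422222
  hemisphere W, so the sign is −
Point 4:
  Lat: 25 + 52.3995/60 = 25.8733250
  N → positive
  λ: 16.588′ = 0.276467°; total 75.2764667
  W ⇒ negate
Point 5:
  Latitude: 46′ + 38.99″ = 46.64983′; 56 + 46.64983/60 = 56.7774972
  hemisphere S, so the sign is −
  λ: 26 + 57/60 + 5.5/3600 = 26.9515278
  W ⇒ negate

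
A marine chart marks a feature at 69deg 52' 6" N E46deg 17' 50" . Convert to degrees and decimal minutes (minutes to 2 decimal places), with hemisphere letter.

69° 52.10′ N, 46° 17.83′ E

Lat: 52 + 6/60 = 52.1000′
λ: seconds/60 = 0.83333; minutes = 17 + 0.83333 = 17.8333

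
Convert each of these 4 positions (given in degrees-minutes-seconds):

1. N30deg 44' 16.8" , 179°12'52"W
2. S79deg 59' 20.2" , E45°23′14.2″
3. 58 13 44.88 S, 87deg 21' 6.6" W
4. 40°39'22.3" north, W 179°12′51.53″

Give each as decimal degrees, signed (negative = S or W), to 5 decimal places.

Point 1:
  Latitude: 44′ + 16.8″ = 44.28000′; 30 + 44.28000/60 = 30.738000
  N ⇒ keep positive
  Lon: 179° + 12/60 + 52/3600 = 179 + 0.200000 + 0.014444 = 179.214444
  hemisphere W, so the sign is −
Point 2:
  φ: 59′ + 20.2″ = 59.33667′; 79 + 59.33667/60 = 79.988944
  S ⇒ negate
  λ: 23′ + 14.2″ = 23.23667′; 45 + 23.23667/60 = 45.387278
  E ⇒ keep positive
Point 3:
  Latitude: 58 + 13/60 + 44.88/3600 = 58.229133
  S → negative
  Longitude: 87° + 21/60 + 6.6/3600 = 87 + 0.350000 + 0.001833 = 87.351833
  hemisphere W, so the sign is −
Point 4:
  Lat: 39′ + 22.3″ = 39.37167′; 40 + 39.37167/60 = 40.656194
  N → positive
  Longitude: 179 + 12/60 + 51.53/3600 = 179.214314
  hemisphere W, so the sign is −

1. 30.73800, -179.21444
2. -79.98894, 45.38728
3. -58.22913, -87.35183
4. 40.65619, -179.21431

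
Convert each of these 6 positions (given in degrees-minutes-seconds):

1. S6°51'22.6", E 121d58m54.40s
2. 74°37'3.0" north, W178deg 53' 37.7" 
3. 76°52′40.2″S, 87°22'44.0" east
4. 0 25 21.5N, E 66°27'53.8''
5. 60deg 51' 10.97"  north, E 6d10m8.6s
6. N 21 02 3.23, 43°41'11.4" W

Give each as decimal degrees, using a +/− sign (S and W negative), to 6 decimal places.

Point 1:
  Lat: 6 + 51/60 + 22.6/3600 = 6.8562778
  hemisphere S, so the sign is −
  λ: 58′ + 54.4″ = 58.90667′; 121 + 58.90667/60 = 121.9817778
  E → positive
Point 2:
  φ: 74° + 37/60 + 3/3600 = 74 + 0.616667 + 0.000833 = 74.6175000
  N ⇒ keep positive
  Longitude: 178 + 53/60 + 37.7/3600 = 178.8938056
  W ⇒ negate
Point 3:
  Lat: 52′ + 40.2″ = 52.67000′; 76 + 52.67000/60 = 76.8778333
  S → negative
  Longitude: 87° + 22/60 + 44/3600 = 87 + 0.366667 + 0.012222 = 87.3788889
  E → positive
Point 4:
  φ: 25′ + 21.5″ = 25.35833′; 0 + 25.35833/60 = 0.4226389
  N ⇒ keep positive
  Lon: 27′ + 53.8″ = 27.89667′; 66 + 27.89667/60 = 66.4649444
  E ⇒ keep positive
Point 5:
  Lat: 60° + 51/60 + 10.97/3600 = 60 + 0.850000 + 0.003047 = 60.8530472
  N ⇒ keep positive
  Longitude: 6 + 10/60 + 8.6/3600 = 6.1690556
  E → positive
Point 6:
  Latitude: 21° + 2/60 + 3.23/3600 = 21 + 0.033333 + 0.000897 = 21.0342306
  N → positive
  Lon: 43° + 41/60 + 11.4/3600 = 43 + 0.683333 + 0.003167 = 43.6865000
  hemisphere W, so the sign is −

1. -6.856278, 121.981778
2. 74.617500, -178.893806
3. -76.877833, 87.378889
4. 0.422639, 66.464944
5. 60.853047, 6.169056
6. 21.034231, -43.686500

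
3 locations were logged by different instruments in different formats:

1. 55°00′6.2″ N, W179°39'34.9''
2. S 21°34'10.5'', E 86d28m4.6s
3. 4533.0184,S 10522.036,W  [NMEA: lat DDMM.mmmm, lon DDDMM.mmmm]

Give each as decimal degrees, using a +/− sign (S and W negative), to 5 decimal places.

1. 55.00172, -179.65969
2. -21.56958, 86.46794
3. -45.55031, -105.36727

Point 1:
  Latitude: 0′ + 6.2″ = 0.10333′; 55 + 0.10333/60 = 55.001722
  N ⇒ keep positive
  Longitude: 39′ + 34.9″ = 39.58167′; 179 + 39.58167/60 = 179.659694
  hemisphere W, so the sign is −
Point 2:
  Lat: 21° + 34/60 + 10.5/3600 = 21 + 0.566667 + 0.002917 = 21.569583
  S ⇒ negate
  Lon: 28′ + 4.6″ = 28.07667′; 86 + 28.07667/60 = 86.467944
  E ⇒ keep positive
Point 3:
  φ: split at 2 digits → 45° and 33.0184′; 45 + 33.0184/60 = 45.550307
  S ⇒ negate
  Longitude: degrees = first 3 digits = 105, minutes = 22.036; 105 + 22.036/60 = 105.367267
  hemisphere W, so the sign is −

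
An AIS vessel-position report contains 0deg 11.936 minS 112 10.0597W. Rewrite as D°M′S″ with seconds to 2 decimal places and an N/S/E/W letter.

Lat: 11.93600′ → 11′ and 0.93600 × 60 = 56.1600″
Lon: 10.05970′ → 10′ and 0.05970 × 60 = 3.5820″

0°11′56.16″ S, 112°10′3.58″ W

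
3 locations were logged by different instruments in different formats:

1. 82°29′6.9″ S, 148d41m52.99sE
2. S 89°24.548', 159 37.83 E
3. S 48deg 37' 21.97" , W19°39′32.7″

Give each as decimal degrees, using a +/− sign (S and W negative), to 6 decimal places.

Point 1:
  Lat: 82 + 29/60 + 6.9/3600 = 82.4852500
  S → negative
  Lon: 41′ + 52.99″ = 41.88317′; 148 + 41.88317/60 = 148.6980528
  E → positive
Point 2:
  φ: 89 + 24.548/60 = 89.4091333
  hemisphere S, so the sign is −
  Longitude: 37.83′ = 0.630500°; total 159.6305000
  E → positive
Point 3:
  Latitude: 48 + 37/60 + 21.97/3600 = 48.6227694
  hemisphere S, so the sign is −
  Lon: 19 + 39/60 + 32.7/3600 = 19.6590833
  W ⇒ negate

1. -82.485250, 148.698053
2. -89.409133, 159.630500
3. -48.622769, -19.659083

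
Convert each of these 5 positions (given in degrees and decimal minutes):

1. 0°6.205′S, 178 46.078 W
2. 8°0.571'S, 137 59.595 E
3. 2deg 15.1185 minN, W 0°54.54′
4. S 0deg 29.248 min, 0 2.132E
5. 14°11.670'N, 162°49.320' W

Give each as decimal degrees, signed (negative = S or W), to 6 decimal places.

Point 1:
  Latitude: 0 + 6.205/60 = 0.1034167
  S → negative
  Lon: 178 + 46.078/60 = 178.7679667
  W → negative
Point 2:
  Lat: 0.571′ = 0.009517°; total 8.0095167
  S ⇒ negate
  λ: 59.595′ = 0.993250°; total 137.9932500
  E ⇒ keep positive
Point 3:
  φ: 2 + 15.1185/60 = 2.2519750
  N ⇒ keep positive
  λ: 0 + 54.54/60 = 0.9090000
  W ⇒ negate
Point 4:
  φ: 0 + 29.248/60 = 0.4874667
  S ⇒ negate
  Longitude: 2.132′ = 0.035533°; total 0.0355333
  E → positive
Point 5:
  Lat: 14 + 11.67/60 = 14.1945000
  N ⇒ keep positive
  λ: 162 + 49.32/60 = 162.8220000
  hemisphere W, so the sign is −

1. -0.103417, -178.767967
2. -8.009517, 137.993250
3. 2.251975, -0.909000
4. -0.487467, 0.035533
5. 14.194500, -162.822000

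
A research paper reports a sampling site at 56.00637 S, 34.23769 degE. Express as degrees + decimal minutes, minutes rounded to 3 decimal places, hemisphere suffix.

Latitude: minutes = (56.006370 − 56) × 60 = 0.38220
λ: 34° + 0.237690 × 60 = 34° 14.26140′

56° 0.382′ S, 34° 14.261′ E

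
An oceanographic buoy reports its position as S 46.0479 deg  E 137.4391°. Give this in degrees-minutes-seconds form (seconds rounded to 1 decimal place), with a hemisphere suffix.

Latitude: 0.047900 × 60 = 2.87400′ → 2′, remainder × 60 = 52.440″
Lon: 0.439100 × 60 = 26.34600′ → 26′, remainder × 60 = 20.760″

46°02′52.4″ S, 137°26′20.8″ E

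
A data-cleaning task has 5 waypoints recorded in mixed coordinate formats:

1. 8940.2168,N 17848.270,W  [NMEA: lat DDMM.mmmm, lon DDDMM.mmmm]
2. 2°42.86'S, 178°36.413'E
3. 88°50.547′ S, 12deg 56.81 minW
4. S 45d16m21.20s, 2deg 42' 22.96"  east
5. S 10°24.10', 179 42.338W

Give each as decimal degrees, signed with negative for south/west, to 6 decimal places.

Point 1:
  Latitude: split at 2 digits → 89° and 40.2168′; 89 + 40.2168/60 = 89.6702800
  N → positive
  Longitude: degrees = first 3 digits = 178, minutes = 48.27; 178 + 48.27/60 = 178.8045000
  hemisphere W, so the sign is −
Point 2:
  φ: 2 + 42.86/60 = 2.7143333
  S → negative
  λ: 36.413′ = 0.606883°; total 178.6068833
  E ⇒ keep positive
Point 3:
  Latitude: 88 + 50.547/60 = 88.8424500
  hemisphere S, so the sign is −
  λ: 12 + 56.81/60 = 12.9468333
  W → negative
Point 4:
  Lat: 45 + 16/60 + 21.2/3600 = 45.2725556
  hemisphere S, so the sign is −
  Longitude: 42′ + 22.96″ = 42.38267′; 2 + 42.38267/60 = 2.7063778
  E ⇒ keep positive
Point 5:
  Lat: 24.1′ = 0.401667°; total 10.4016667
  S → negative
  Longitude: 42.338′ = 0.705633°; total 179.7056333
  hemisphere W, so the sign is −

1. 89.670280, -178.804500
2. -2.714333, 178.606883
3. -88.842450, -12.946833
4. -45.272556, 2.706378
5. -10.401667, -179.705633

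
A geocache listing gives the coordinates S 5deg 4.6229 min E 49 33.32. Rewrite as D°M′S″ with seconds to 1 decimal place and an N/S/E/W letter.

Lat: fractional minutes 0.62290 × 60 = 37.374″
Longitude: fractional minutes 0.32000 × 60 = 19.200″

5°04′37.4″ S, 49°33′19.2″ E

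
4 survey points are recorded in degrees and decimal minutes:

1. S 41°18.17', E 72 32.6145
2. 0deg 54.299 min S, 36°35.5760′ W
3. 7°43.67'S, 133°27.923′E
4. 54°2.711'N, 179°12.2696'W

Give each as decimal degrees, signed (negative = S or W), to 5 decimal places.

Point 1:
  Lat: 18.17′ = 0.302833°; total 41.302833
  S → negative
  Longitude: 72 + 32.6145/60 = 72.543575
  E → positive
Point 2:
  Lat: 54.299′ = 0.904983°; total 0.904983
  hemisphere S, so the sign is −
  λ: 36 + 35.576/60 = 36.592933
  W → negative
Point 3:
  Lat: 43.67′ = 0.727833°; total 7.727833
  S ⇒ negate
  Longitude: 133 + 27.923/60 = 133.465383
  E ⇒ keep positive
Point 4:
  Latitude: 2.711′ = 0.045183°; total 54.045183
  N ⇒ keep positive
  Longitude: 179 + 12.2696/60 = 179.204493
  hemisphere W, so the sign is −

1. -41.30283, 72.54358
2. -0.90498, -36.59293
3. -7.72783, 133.46538
4. 54.04518, -179.20449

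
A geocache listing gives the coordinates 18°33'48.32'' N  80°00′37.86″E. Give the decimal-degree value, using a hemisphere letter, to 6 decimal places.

18.563422° N, 80.010517° E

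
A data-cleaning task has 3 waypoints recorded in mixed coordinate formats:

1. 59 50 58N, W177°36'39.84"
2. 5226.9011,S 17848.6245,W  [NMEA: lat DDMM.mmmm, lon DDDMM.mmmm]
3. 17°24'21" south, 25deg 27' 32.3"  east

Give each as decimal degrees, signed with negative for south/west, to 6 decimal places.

Point 1:
  φ: 50′ + 58″ = 50.96667′; 59 + 50.96667/60 = 59.8494444
  N ⇒ keep positive
  Longitude: 177 + 36/60 + 39.84/3600 = 177.6110667
  W ⇒ negate
Point 2:
  Latitude: degrees = first 2 digits = 52, minutes = 26.9011; 52 + 26.9011/60 = 52.4483517
  S ⇒ negate
  Lon: degrees = first 3 digits = 178, minutes = 48.6245; 178 + 48.6245/60 = 178.8104083
  W → negative
Point 3:
  Lat: 24′ + 21″ = 24.35000′; 17 + 24.35000/60 = 17.4058333
  S → negative
  λ: 25 + 27/60 + 32.3/3600 = 25.4589722
  E ⇒ keep positive

1. 59.849444, -177.611067
2. -52.448352, -178.810408
3. -17.405833, 25.458972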